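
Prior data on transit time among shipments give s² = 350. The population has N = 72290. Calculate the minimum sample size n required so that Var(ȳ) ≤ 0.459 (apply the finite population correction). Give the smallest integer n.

Without fpc, n₀ = s²/D = 350/0.459 = 762.5272.
With fpc, (1 − n/N)·s²/n ≤ D requires n ≥ n₀/(1 + n₀/N) = 762.5272/(1 + 762.5272/72290) = 754.5679.
Rounding up, n = 755.

755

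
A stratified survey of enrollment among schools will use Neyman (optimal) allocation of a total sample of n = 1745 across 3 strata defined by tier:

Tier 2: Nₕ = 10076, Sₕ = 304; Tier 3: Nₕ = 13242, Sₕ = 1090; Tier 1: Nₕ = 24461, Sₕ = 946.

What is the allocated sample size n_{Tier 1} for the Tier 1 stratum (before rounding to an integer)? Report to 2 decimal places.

Neyman allocation: nₕ = n·NₕSₕ / Σⱼ NⱼSⱼ.
Σ NⱼSⱼ = 10076·304 + 13242·1090 + 24461·946 = 4.063699 × 10^7.
n_{Tier 1} = 1745·24461·946 / (4.063699 × 10^7) = 993.66.

993.66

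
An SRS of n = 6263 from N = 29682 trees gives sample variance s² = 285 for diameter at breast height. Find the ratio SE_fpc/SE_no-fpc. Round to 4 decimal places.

f = n/N = 6263/29682 = 0.21100330.
SE_no-fpc = √(s²/n) = 0.21331983; SE_fpc = √((1−f)s²/n) = 0.18948237.
Ratio = √(1−f) = 0.88825486.

0.8883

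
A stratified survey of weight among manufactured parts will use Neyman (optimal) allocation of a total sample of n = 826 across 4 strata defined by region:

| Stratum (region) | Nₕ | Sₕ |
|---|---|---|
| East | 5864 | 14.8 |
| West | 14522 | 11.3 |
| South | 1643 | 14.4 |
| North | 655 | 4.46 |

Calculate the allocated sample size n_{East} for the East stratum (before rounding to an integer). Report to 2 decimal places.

Neyman allocation: nₕ = n·NₕSₕ / Σⱼ NⱼSⱼ.
Σ NⱼSⱼ = 5864·14.8 + 14522·11.3 + 1643·14.4 + 655·4.46 = 277466.3.
n_{East} = 826·5864·14.8 / 277466.3 = 258.36.

258.36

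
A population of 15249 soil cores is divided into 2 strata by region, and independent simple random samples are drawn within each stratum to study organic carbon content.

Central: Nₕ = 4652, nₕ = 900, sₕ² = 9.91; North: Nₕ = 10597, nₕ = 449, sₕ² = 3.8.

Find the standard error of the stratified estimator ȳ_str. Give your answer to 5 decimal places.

0.06885

Var(ȳ_str) = Σₕ Wₕ²(1 − fₕ)sₕ²/nₕ with Wₕ = Nₕ/N, N = 15249.
Central: Wₕ = 0.30506918; term = 0.30506918²·(1 − 0.19346518)·9.91/900 = 8.265154 × 10^-4.
North: Wₕ = 0.69493082; term = 0.69493082²·(1 − 0.04237048)·3.8/449 = 0.0039139738.
Sum = 0.0047404892.
SE = √(0.0047404892) = 0.06885.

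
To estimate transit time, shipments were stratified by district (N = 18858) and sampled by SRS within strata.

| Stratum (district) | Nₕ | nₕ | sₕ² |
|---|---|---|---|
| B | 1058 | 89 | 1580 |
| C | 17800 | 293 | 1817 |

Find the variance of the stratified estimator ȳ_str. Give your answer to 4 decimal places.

Var(ȳ_str) = Σₕ Wₕ²(1 − fₕ)sₕ²/nₕ with Wₕ = Nₕ/N, N = 18858.
B: Wₕ = 0.05610351; term = 0.05610351²·(1 − 0.08412098)·1580/89 = 0.05117823.
C: Wₕ = 0.94389649; term = 0.94389649²·(1 − 0.01646067)·1817/293 = 5.4341019.
Sum = 5.4852801.

5.4853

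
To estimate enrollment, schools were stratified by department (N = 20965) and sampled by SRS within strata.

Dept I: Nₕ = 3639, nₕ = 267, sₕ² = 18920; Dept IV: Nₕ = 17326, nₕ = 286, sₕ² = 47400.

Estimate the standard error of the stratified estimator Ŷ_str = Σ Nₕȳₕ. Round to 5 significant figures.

Var(Ŷ_str) = Σₕ Nₕ²(1 − fₕ)sₕ²/nₕ.
Dept I: 3639²·(1 − 267/3639)·18920/267 = 8.6951983 × 10^8.
Dept IV: 17326²·(1 − 286/17326)·47400/286 = 4.8930563 × 10^10.
Sum = 4.9800083 × 10^10.
SE = √(4.9800083 × 10^10) = 223160.

223160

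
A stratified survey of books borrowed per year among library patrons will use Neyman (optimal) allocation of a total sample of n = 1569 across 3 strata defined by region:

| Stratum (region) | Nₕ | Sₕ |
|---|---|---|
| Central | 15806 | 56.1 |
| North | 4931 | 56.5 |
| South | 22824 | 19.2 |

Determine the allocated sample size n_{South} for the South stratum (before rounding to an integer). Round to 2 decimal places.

Neyman allocation: nₕ = n·NₕSₕ / Σⱼ NⱼSⱼ.
Σ NⱼSⱼ = 15806·56.1 + 4931·56.5 + 22824·19.2 = 1.6035389 × 10^6.
n_{South} = 1569·22824·19.2 / (1.6035389 × 10^6) = 428.78.

428.78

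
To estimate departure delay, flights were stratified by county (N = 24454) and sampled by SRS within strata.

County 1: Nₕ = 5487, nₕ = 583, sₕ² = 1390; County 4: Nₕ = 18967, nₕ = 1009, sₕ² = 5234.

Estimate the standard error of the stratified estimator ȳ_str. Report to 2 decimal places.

Var(ȳ_str) = Σₕ Wₕ²(1 − fₕ)sₕ²/nₕ with Wₕ = Nₕ/N, N = 24454.
County 1: Wₕ = 0.22438047; term = 0.22438047²·(1 − 0.10625114)·1390/583 = 0.10728323.
County 4: Wₕ = 0.77561953; term = 0.77561953²·(1 − 0.05319766)·5234/1009 = 2.9546045.
Sum = 3.0618877.
SE = √(3.0618877) = 1.75.

1.75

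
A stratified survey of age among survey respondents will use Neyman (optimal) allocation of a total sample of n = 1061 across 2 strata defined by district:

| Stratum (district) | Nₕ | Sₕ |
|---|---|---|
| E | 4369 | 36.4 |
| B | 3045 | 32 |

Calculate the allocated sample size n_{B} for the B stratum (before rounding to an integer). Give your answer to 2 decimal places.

Neyman allocation: nₕ = n·NₕSₕ / Σⱼ NⱼSⱼ.
Σ NⱼSⱼ = 4369·36.4 + 3045·32 = 256471.6.
n_{B} = 1061·3045·32 / 256471.6 = 403.10.

403.10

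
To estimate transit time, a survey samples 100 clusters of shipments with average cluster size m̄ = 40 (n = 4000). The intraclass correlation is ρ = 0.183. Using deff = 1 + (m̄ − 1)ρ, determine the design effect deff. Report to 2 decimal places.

8.14

deff = 1 + (40 − 1)·0.183 = 1 + 7.137 = 8.137.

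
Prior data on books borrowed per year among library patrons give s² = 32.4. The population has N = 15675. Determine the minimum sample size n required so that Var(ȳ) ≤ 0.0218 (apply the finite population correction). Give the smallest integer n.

Without fpc, n₀ = s²/D = 32.4/0.0218 = 1486.2385.
With fpc, (1 − n/N)·s²/n ≤ D requires n ≥ n₀/(1 + n₀/N) = 1486.2385/(1 + 1486.2385/15675) = 1357.5237.
Rounding up, n = 1358.

1358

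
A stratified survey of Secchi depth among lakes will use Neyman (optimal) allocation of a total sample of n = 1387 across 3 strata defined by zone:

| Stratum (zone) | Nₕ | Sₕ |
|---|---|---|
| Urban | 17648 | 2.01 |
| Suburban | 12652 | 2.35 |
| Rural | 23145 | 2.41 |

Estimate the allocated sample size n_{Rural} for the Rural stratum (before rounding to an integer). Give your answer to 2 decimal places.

639.47

Neyman allocation: nₕ = n·NₕSₕ / Σⱼ NⱼSⱼ.
Σ NⱼSⱼ = 17648·2.01 + 12652·2.35 + 23145·2.41 = 120984.13.
n_{Rural} = 1387·23145·2.41 / 120984.13 = 639.47.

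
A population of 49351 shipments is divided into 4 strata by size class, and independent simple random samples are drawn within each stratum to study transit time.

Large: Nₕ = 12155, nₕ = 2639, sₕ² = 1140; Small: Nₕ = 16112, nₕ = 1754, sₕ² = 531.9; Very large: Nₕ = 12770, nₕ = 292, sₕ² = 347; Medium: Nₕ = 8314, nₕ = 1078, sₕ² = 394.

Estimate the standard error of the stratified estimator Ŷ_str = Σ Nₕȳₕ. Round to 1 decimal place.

18206.2

Var(Ŷ_str) = Σₕ Nₕ²(1 − fₕ)sₕ²/nₕ.
Large: 12155²·(1 − 2639/12155)·1140/2639 = 4.9966032 × 10^7.
Small: 16112²·(1 − 1754/16112)·531.9/1754 = 7.0152605 × 10^7.
Very large: 12770²·(1 − 292/12770)·347/292 = 1.893575 × 10^8.
Medium: 8314²·(1 − 1078/8314)·394/1078 = 2.1988016 × 10^7.
Sum = 3.3146415 × 10^8.
SE = √(3.3146415 × 10^8) = 18206.2.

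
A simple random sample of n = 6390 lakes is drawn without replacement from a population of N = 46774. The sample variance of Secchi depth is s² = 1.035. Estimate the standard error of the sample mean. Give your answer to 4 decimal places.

Under SRS without replacement, Var(ȳ) = (1 − f)·s²/n with f = n/N = 6390/46774 = 0.13661436.
Var(ȳ) = (1 − 0.13661436)·1.035/6390 = 0.86338564·1.6197183 × 10^-4 = 1.3984415 × 10^-4.
SE(ȳ) = √(1.3984415 × 10^-4) = 0.0118.

0.0118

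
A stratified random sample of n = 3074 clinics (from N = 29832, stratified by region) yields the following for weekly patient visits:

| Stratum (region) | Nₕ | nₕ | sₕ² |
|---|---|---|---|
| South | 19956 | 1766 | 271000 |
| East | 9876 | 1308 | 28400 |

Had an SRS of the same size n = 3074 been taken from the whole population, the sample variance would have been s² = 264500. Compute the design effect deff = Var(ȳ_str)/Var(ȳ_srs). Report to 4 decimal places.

0.8378

Var(ȳ_str) = Σ Wₕ²(1−fₕ)sₕ²/nₕ with Wₕ = Nₕ/29832:
  South: (19956/29832)²·(1−1766/19956)·271000/1766 = 62.592175
  East: (9876/29832)²·(1−1308/9876)·28400/1308 = 2.0644596
  → Var(ȳ_str) = 64.656635.
Var(ȳ_srs) = (1 − 3074/29832)·264500/3074 = 77.177924.
deff = 64.656635 / 77.177924 = 0.8378.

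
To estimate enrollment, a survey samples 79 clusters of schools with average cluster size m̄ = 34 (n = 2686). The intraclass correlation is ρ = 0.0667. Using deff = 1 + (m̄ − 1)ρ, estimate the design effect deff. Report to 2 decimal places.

deff = 1 + (34 − 1)·0.0667 = 1 + 2.2011 = 3.2011.

3.20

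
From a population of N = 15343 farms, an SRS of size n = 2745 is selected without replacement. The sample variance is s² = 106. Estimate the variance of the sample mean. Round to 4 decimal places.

Under SRS without replacement, Var(ȳ) = (1 − f)·s²/n with f = n/N = 2745/15343 = 0.17890895.
Var(ȳ) = (1 − 0.17890895)·106/2745 = 0.82109105·0.038615665 = 0.031706977.

0.0317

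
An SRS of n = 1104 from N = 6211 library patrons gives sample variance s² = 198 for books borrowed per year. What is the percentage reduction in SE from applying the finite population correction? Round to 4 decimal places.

9.3220

f = n/N = 1104/6211 = 0.17774915.
SE_no-fpc = √(s²/n) = 0.42349478; SE_fpc = √((1−f)s²/n) = 0.3840168.
Ratio = √(1−f) = 0.90678048. Reduction = 100·(1 − 0.90678048) = 9.3220%.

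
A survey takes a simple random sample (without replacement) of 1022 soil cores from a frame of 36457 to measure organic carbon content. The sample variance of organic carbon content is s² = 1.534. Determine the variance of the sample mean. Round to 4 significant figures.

0.001459

Under SRS without replacement, Var(ȳ) = (1 − f)·s²/n with f = n/N = 1022/36457 = 0.02803303.
Var(ȳ) = (1 − 0.02803303)·1.534/1022 = 0.97196697·0.0015009785 = 0.0014589015.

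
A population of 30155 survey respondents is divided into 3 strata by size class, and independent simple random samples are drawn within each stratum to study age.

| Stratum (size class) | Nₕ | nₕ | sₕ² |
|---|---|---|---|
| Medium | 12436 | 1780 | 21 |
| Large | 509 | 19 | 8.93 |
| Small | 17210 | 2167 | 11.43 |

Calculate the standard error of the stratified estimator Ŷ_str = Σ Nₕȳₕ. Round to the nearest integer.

Var(Ŷ_str) = Σₕ Nₕ²(1 − fₕ)sₕ²/nₕ.
Medium: 12436²·(1 − 1780/12436)·21/1780 = 1.5634148 × 10^6.
Large: 509²·(1 − 19/509)·8.93/19 = 117222.7.
Small: 17210²·(1 − 2167/17210)·11.43/2167 = 1.3655344 × 10^6.
Sum = 3.0461719 × 10^6.
SE = √(3.0461719 × 10^6) = 1745.

1745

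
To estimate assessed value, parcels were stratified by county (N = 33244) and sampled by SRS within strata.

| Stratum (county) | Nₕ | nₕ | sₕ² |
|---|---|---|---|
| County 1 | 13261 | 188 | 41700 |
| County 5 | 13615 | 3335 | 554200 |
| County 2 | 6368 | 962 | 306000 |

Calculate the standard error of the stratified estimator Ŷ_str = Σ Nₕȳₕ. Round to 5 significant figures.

Var(Ŷ_str) = Σₕ Nₕ²(1 − fₕ)sₕ²/nₕ.
County 1: 13261²·(1 − 188/13261)·41700/188 = 3.8452957 × 10^10.
County 5: 13615²·(1 − 3335/13615)·554200/3335 = 2.3258486 × 10^10.
County 2: 6368²·(1 − 962/6368)·306000/962 = 1.0950286 × 10^10.
Sum = 7.2661729 × 10^10.
SE = √(7.2661729 × 10^10) = 269560.

269560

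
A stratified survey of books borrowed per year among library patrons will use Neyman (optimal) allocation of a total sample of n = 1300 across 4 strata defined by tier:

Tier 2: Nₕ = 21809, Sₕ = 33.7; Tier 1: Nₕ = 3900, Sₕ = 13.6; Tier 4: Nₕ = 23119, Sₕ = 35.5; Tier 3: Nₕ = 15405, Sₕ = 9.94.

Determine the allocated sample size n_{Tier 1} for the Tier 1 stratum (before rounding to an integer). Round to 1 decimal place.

39.1

Neyman allocation: nₕ = n·NₕSₕ / Σⱼ NⱼSⱼ.
Σ NⱼSⱼ = 21809·33.7 + 3900·13.6 + 23119·35.5 + 15405·9.94 = 1.7618535 × 10^6.
n_{Tier 1} = 1300·3900·13.6 / (1.7618535 × 10^6) = 39.1.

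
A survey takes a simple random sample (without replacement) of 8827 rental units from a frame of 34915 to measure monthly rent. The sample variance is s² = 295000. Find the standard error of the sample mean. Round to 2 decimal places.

5.00

Under SRS without replacement, Var(ȳ) = (1 − f)·s²/n with f = n/N = 8827/34915 = 0.25281398.
Var(ȳ) = (1 − 0.25281398)·295000/8827 = 0.74718602·33.420188 = 24.971097.
SE(ȳ) = √(24.971097) = 5.00.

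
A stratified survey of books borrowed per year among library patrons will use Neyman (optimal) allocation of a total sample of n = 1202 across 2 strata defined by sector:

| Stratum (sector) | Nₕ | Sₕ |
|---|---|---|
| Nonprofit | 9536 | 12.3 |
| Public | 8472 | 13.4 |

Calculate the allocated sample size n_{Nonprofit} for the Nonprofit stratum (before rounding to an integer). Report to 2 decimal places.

Neyman allocation: nₕ = n·NₕSₕ / Σⱼ NⱼSⱼ.
Σ NⱼSⱼ = 9536·12.3 + 8472·13.4 = 230817.6.
n_{Nonprofit} = 1202·9536·12.3 / 230817.6 = 610.81.

610.81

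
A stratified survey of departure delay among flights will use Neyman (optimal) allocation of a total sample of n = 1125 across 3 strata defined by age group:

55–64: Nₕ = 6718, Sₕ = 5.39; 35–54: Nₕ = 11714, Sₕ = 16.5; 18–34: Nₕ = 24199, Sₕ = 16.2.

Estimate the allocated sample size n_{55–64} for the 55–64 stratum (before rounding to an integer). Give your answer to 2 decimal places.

65.54

Neyman allocation: nₕ = n·NₕSₕ / Σⱼ NⱼSⱼ.
Σ NⱼSⱼ = 6718·5.39 + 11714·16.5 + 24199·16.2 = 621514.82.
n_{55–64} = 1125·6718·5.39 / 621514.82 = 65.54.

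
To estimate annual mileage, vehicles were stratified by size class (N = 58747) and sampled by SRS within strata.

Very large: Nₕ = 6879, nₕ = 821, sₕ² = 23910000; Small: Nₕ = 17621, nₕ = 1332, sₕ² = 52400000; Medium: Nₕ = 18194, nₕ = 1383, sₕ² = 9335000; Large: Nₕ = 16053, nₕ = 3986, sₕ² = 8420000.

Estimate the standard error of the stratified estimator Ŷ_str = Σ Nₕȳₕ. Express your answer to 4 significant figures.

3.870 × 10^6

Var(Ŷ_str) = Σₕ Nₕ²(1 − fₕ)sₕ²/nₕ.
Very large: 6879²·(1 − 821/6879)·23910000/821 = 1.2136431 × 10^12.
Small: 17621²·(1 − 1332/17621)·52400000/1332 = 1.129151 × 10^13.
Medium: 18194²·(1 − 1383/18194)·9335000/1383 = 2.0644952 × 10^12.
Large: 16053²·(1 − 3986/16053)·8420000/3986 = 4.09195 × 10^11.
Sum = 1.4978843 × 10^13.
SE = √(1.4978843 × 10^13) = 3.870 × 10^6.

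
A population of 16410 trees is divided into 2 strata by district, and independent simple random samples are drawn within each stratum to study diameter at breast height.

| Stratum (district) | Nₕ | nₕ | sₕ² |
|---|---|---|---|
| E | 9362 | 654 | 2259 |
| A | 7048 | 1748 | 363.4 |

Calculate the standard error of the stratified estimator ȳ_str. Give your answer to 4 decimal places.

1.0366

Var(ȳ_str) = Σₕ Wₕ²(1 − fₕ)sₕ²/nₕ with Wₕ = Nₕ/N, N = 16410.
E: Wₕ = 0.57050579; term = 0.57050579²·(1 − 0.06985687)·2259/654 = 1.0457031.
A: Wₕ = 0.42949421; term = 0.42949421²·(1 − 0.24801362)·363.4/1748 = 0.028838197.
Sum = 1.0745413.
SE = √(1.0745413) = 1.0366.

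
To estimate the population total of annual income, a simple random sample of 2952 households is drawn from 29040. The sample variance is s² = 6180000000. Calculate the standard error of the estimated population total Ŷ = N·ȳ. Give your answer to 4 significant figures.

Var(Ŷ) = N²·Var(ȳ) = N²·(1 − n/N)·s²/n.
f = 2952/29040 = 0.10165289; Var(ȳ) = 0.89834711·6180000000/2952 = 1.880686 × 10^6.
Var(Ŷ) = 29040² · (1.880686 × 10^6) = 1.5860231 × 10^15.
SE(Ŷ) = √(1.5860231 × 10^15) = 3.982 × 10^7.

3.982 × 10^7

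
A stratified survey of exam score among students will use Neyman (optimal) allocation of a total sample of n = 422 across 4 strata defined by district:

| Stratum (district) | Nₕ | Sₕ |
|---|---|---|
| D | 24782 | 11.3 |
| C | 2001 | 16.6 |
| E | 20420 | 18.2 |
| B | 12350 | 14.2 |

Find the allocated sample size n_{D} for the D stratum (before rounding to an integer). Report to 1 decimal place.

137.4

Neyman allocation: nₕ = n·NₕSₕ / Σⱼ NⱼSⱼ.
Σ NⱼSⱼ = 24782·11.3 + 2001·16.6 + 20420·18.2 + 12350·14.2 = 860267.2.
n_{D} = 422·24782·11.3 / 860267.2 = 137.4.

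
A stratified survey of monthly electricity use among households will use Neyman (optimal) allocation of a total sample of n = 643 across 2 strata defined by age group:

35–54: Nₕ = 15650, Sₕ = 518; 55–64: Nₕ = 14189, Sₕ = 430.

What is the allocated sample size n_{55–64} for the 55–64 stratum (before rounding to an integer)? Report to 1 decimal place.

Neyman allocation: nₕ = n·NₕSₕ / Σⱼ NⱼSⱼ.
Σ NⱼSⱼ = 15650·518 + 14189·430 = 1.420797 × 10^7.
n_{55–64} = 643·14189·430 / (1.420797 × 10^7) = 276.1.

276.1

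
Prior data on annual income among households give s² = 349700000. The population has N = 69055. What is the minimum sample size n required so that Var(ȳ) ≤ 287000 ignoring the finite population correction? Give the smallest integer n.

Without fpc, n₀ = s²/D = 349700000/287000 = 1218.4669.
Rounding up, n = 1219.

1219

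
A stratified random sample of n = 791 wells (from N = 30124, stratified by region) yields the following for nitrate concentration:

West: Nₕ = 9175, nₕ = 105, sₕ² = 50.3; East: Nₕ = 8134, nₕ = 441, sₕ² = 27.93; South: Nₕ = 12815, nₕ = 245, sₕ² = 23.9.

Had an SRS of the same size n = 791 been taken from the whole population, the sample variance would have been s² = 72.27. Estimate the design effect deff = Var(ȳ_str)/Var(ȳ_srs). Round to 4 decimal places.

Var(ȳ_str) = Σ Wₕ²(1−fₕ)sₕ²/nₕ with Wₕ = Nₕ/30124:
  West: (9175/30124)²·(1−105/9175)·50.3/105 = 0.043930563
  East: (8134/30124)²·(1−441/8134)·27.93/441 = 0.0043672391
  South: (12815/30124)²·(1−245/12815)·23.9/245 = 0.017316512
  → Var(ȳ_str) = 0.065614314.
Var(ȳ_srs) = (1 − 791/30124)·72.27/791 = 0.088966277.
deff = 0.065614314 / 0.088966277 = 0.7375.

0.7375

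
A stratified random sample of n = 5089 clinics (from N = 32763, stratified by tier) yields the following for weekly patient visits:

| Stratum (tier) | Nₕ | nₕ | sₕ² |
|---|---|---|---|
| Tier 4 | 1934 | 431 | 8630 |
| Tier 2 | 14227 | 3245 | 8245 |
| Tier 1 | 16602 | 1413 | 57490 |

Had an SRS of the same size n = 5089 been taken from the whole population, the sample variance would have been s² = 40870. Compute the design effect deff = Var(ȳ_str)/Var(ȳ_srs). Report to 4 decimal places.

Var(ȳ_str) = Σ Wₕ²(1−fₕ)sₕ²/nₕ with Wₕ = Nₕ/32763:
  Tier 4: (1934/32763)²·(1−431/1934)·8630/431 = 0.054222764
  Tier 2: (14227/32763)²·(1−3245/14227)·8245/3245 = 0.36983108
  Tier 1: (16602/32763)²·(1−1413/16602)·57490/1413 = 9.5581186
  → Var(ȳ_str) = 9.9821724.
Var(ȳ_srs) = (1 − 5089/32763)·40870/5089 = 6.7836036.
deff = 9.9821724 / 6.7836036 = 1.4715.

1.4715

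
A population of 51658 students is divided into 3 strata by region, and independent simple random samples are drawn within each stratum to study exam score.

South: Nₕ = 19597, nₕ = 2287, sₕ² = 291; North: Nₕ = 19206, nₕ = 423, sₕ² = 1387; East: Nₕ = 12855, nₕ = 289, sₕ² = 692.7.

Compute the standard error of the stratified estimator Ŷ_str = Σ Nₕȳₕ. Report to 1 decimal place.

40164.9

Var(Ŷ_str) = Σₕ Nₕ²(1 − fₕ)sₕ²/nₕ.
South: 19597²·(1 − 2287/19597)·291/2287 = 4.3163185 × 10^7.
North: 19206²·(1 − 423/19206)·1387/423 = 1.1828726 × 10^9.
East: 12855²·(1 − 289/12855)·692.7/289 = 3.8718318 × 10^8.
Sum = 1.613219 × 10^9.
SE = √(1.613219 × 10^9) = 40164.9.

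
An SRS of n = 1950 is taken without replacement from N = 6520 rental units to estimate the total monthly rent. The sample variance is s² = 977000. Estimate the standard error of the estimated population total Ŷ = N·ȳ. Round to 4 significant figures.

122200

Var(Ŷ) = N²·Var(ȳ) = N²·(1 − n/N)·s²/n.
f = 1950/6520 = 0.29907975; Var(ȳ) = 0.70092025·977000/1950 = 351.17902.
Var(Ŷ) = 6520² · 351.17902 = 1.4928761 × 10^10.
SE(Ŷ) = √(1.4928761 × 10^10) = 122200.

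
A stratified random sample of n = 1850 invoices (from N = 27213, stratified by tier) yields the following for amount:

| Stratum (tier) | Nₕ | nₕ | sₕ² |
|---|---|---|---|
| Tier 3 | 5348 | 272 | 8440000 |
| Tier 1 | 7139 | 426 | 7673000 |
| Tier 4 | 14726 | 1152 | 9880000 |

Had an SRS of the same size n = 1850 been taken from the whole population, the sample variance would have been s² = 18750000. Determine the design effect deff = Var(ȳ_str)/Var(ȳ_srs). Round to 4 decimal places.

Var(ȳ_str) = Σ Wₕ²(1−fₕ)sₕ²/nₕ with Wₕ = Nₕ/27213:
  Tier 3: (5348/27213)²·(1−272/5348)·8440000/272 = 1137.4537
  Tier 1: (7139/27213)²·(1−426/7139)·7673000/426 = 1165.6194
  Tier 4: (14726/27213)²·(1−1152/14726)·9880000/1152 = 2314.9641
  → Var(ȳ_str) = 4618.0372.
Var(ȳ_srs) = (1 − 1850/27213)·18750000/1850 = 9446.1262.
deff = 4618.0372 / 9446.1262 = 0.4889.

0.4889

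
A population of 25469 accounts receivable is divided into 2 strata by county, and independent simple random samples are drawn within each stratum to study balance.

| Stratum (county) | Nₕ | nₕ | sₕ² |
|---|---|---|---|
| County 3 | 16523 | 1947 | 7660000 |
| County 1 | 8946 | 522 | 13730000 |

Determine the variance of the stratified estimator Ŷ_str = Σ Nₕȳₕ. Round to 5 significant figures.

Var(Ŷ_str) = Σₕ Nₕ²(1 − fₕ)sₕ²/nₕ.
County 3: 16523²·(1 − 1947/16523)·7660000/1947 = 9.475237 × 10^11.
County 1: 8946²·(1 − 522/8946)·13730000/522 = 1.9821992 × 10^12.
Sum = 2.9297229 × 10^12.

2.9297 × 10^12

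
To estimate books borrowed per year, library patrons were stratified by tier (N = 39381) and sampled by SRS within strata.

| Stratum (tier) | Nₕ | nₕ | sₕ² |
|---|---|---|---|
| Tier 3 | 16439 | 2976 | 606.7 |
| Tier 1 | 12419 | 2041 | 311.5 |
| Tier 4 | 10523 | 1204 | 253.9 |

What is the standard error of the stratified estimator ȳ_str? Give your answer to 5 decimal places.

0.23476

Var(ȳ_str) = Σₕ Wₕ²(1 − fₕ)sₕ²/nₕ with Wₕ = Nₕ/N, N = 39381.
Tier 3: Wₕ = 0.41743480; term = 0.41743480²·(1 − 0.18103291)·606.7/2976 = 0.029092754.
Tier 1: Wₕ = 0.31535512; term = 0.31535512²·(1 − 0.16434496)·311.5/2041 = 0.01268358.
Tier 4: Wₕ = 0.26721008; term = 0.26721008²·(1 − 0.11441604)·253.9/1204 = 0.013334343.
Sum = 0.055110677.
SE = √(0.055110677) = 0.23476.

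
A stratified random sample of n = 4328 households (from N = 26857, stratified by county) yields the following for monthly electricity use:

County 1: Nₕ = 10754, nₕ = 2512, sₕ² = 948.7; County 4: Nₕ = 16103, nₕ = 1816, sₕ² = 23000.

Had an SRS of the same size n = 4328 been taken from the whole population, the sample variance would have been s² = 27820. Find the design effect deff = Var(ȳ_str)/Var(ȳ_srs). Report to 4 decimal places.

Var(ȳ_str) = Σ Wₕ²(1−fₕ)sₕ²/nₕ with Wₕ = Nₕ/26857:
  County 1: (10754/26857)²·(1−2512/10754)·948.7/2512 = 0.046408434
  County 4: (16103/26857)²·(1−1816/16103)·23000/1816 = 4.0396602
  → Var(ȳ_str) = 4.0860686.
Var(ȳ_srs) = (1 − 4328/26857)·27820/4328 = 5.3920547.
deff = 4.0860686 / 5.3920547 = 0.7578.

0.7578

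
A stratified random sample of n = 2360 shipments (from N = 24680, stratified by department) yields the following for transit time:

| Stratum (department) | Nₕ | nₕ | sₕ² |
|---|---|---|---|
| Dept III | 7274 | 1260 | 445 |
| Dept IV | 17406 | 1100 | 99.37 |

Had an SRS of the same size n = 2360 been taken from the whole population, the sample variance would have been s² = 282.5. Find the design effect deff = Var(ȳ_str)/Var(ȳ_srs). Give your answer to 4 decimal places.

Var(ȳ_str) = Σ Wₕ²(1−fₕ)sₕ²/nₕ with Wₕ = Nₕ/24680:
  Dept III: (7274/24680)²·(1−1260/7274)·445/1260 = 0.025365059
  Dept IV: (17406/24680)²·(1−1100/17406)·99.37/1100 = 0.042093856
  → Var(ȳ_str) = 0.067458915.
Var(ȳ_srs) = (1 − 2360/24680)·282.5/2360 = 0.10825687.
deff = 0.067458915 / 0.10825687 = 0.6231.

0.6231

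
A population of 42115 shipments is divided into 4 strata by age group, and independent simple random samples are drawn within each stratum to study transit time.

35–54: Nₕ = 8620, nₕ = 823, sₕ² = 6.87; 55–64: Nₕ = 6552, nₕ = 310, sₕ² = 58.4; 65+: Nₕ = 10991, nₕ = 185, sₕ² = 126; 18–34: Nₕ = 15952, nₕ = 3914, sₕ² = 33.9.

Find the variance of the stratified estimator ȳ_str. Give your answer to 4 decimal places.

0.0512

Var(ȳ_str) = Σₕ Wₕ²(1 − fₕ)sₕ²/nₕ with Wₕ = Nₕ/N, N = 42115.
35–54: Wₕ = 0.20467767; term = 0.20467767²·(1 − 0.09547564)·6.87/823 = 3.1631377 × 10^-4.
55–64: Wₕ = 0.15557402; term = 0.15557402²·(1 − 0.04731380)·58.4/310 = 0.0043438538.
65+: Wₕ = 0.26097590; term = 0.26097590²·(1 − 0.01683195)·126/185 = 0.045606567.
18–34: Wₕ = 0.37877241; term = 0.37877241²·(1 − 0.24536108)·33.9/3914 = 9.3772339 × 10^-4.
Sum = 0.051204458.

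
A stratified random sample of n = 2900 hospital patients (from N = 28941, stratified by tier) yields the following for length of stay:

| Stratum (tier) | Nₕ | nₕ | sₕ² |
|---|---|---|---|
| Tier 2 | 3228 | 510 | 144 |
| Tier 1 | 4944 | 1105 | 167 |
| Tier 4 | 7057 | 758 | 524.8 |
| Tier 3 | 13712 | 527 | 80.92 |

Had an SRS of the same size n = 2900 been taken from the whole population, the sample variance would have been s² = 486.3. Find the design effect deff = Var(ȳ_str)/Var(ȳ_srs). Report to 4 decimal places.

Var(ȳ_str) = Σ Wₕ²(1−fₕ)sₕ²/nₕ with Wₕ = Nₕ/28941:
  Tier 2: (3228/28941)²·(1−510/3228)·144/510 = 0.0029576599
  Tier 1: (4944/28941)²·(1−1105/4944)·167/1105 = 0.0034247092
  Tier 4: (7057/28941)²·(1−758/7057)·524.8/758 = 0.036744241
  Tier 3: (13712/28941)²·(1−527/13712)·80.92/527 = 0.033143558
  → Var(ȳ_str) = 0.076270168.
Var(ȳ_srs) = (1 − 2900/28941)·486.3/2900 = 0.1508865.
deff = 0.076270168 / 0.1508865 = 0.5055.

0.5055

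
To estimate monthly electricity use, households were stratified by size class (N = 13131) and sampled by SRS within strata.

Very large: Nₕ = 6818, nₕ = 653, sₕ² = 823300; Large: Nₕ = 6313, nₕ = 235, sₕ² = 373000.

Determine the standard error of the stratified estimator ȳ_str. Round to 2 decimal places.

Var(ȳ_str) = Σₕ Wₕ²(1 − fₕ)sₕ²/nₕ with Wₕ = Nₕ/N, N = 13131.
Very large: Wₕ = 0.51922930; term = 0.51922930²·(1 − 0.09577589)·823300/653 = 307.35438.
Large: Wₕ = 0.48077070; term = 0.48077070²·(1 − 0.03722477)·373000/235 = 353.21721.
Sum = 660.57159.
SE = √(660.57159) = 25.70.

25.70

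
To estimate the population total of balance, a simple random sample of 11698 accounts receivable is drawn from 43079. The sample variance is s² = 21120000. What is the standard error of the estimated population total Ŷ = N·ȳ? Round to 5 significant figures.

Var(Ŷ) = N²·Var(ȳ) = N²·(1 − n/N)·s²/n.
f = 11698/43079 = 0.27154762; Var(ȳ) = 0.72845238·21120000/11698 = 1315.1748.
Var(Ŷ) = 43079² · 1315.1748 = 2.4407017 × 10^12.
SE(Ŷ) = √(2.4407017 × 10^12) = 1.5623 × 10^6.

1.5623 × 10^6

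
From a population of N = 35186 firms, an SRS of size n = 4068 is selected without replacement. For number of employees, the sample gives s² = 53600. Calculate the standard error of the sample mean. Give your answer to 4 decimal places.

3.4136

Under SRS without replacement, Var(ȳ) = (1 − f)·s²/n with f = n/N = 4068/35186 = 0.11561416.
Var(ȳ) = (1 − 0.11561416)·53600/4068 = 0.88438584·13.176008 = 11.652675.
SE(ȳ) = √(11.652675) = 3.4136.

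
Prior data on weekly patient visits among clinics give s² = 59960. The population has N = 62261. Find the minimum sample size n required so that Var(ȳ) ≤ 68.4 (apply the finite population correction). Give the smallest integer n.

Without fpc, n₀ = s²/D = 59960/68.4 = 876.6082.
With fpc, (1 − n/N)·s²/n ≤ D requires n ≥ n₀/(1 + n₀/N) = 876.6082/(1 + 876.6082/62261) = 864.4373.
Rounding up, n = 865.

865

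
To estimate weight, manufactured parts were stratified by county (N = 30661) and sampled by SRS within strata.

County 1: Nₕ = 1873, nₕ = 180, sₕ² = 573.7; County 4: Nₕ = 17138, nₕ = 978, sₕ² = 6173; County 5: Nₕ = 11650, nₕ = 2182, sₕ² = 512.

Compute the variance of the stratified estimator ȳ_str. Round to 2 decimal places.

Var(ȳ_str) = Σₕ Wₕ²(1 − fₕ)sₕ²/nₕ with Wₕ = Nₕ/N, N = 30661.
County 1: Wₕ = 0.06108737; term = 0.06108737²·(1 − 0.09610251)·573.7/180 = 0.010750643.
County 4: Wₕ = 0.55895111; term = 0.55895111²·(1 − 0.05706617)·6173/978 = 1.8594576.
County 5: Wₕ = 0.37996151; term = 0.37996151²·(1 − 0.18729614)·512/2182 = 0.027531303.
Sum = 1.8977395.

1.90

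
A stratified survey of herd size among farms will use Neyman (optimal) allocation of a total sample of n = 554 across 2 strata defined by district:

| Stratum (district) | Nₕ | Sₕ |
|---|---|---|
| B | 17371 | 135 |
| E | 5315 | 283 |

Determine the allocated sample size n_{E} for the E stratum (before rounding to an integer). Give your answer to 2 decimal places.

Neyman allocation: nₕ = n·NₕSₕ / Σⱼ NⱼSⱼ.
Σ NⱼSⱼ = 17371·135 + 5315·283 = 3.84923 × 10^6.
n_{E} = 554·5315·283 / (3.84923 × 10^6) = 216.48.

216.48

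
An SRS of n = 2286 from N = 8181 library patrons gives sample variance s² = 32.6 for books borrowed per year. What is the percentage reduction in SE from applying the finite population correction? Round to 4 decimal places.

f = n/N = 2286/8181 = 0.27942794.
SE_no-fpc = √(s²/n) = 0.11941825; SE_fpc = √((1−f)s²/n) = 0.10136999.
Ratio = √(1−f) = 0.84886516. Reduction = 100·(1 − 0.84886516) = 15.1135%.

15.1135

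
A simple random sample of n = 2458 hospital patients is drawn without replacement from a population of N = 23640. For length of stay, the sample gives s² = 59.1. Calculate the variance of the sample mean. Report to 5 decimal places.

0.02154

Under SRS without replacement, Var(ȳ) = (1 − f)·s²/n with f = n/N = 2458/23640 = 0.10397631.
Var(ȳ) = (1 − 0.10397631)·59.1/2458 = 0.89602369·0.024043938 = 0.021543938.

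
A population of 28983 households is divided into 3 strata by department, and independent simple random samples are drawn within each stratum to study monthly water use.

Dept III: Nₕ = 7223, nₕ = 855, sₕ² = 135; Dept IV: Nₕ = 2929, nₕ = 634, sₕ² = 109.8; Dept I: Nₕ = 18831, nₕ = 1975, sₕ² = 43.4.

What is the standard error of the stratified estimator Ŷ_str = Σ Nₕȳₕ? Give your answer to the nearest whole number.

Var(Ŷ_str) = Σₕ Nₕ²(1 − fₕ)sₕ²/nₕ.
Dept III: 7223²·(1 − 855/7223)·135/855 = 7.2625364 × 10^6.
Dept IV: 2929²·(1 − 634/2929)·109.8/634 = 1.1641666 × 10^6.
Dept I: 18831²·(1 − 1975/18831)·43.4/1975 = 6.9751016 × 10^6.
Sum = 1.5401805 × 10^7.
SE = √(1.5401805 × 10^7) = 3925.

3925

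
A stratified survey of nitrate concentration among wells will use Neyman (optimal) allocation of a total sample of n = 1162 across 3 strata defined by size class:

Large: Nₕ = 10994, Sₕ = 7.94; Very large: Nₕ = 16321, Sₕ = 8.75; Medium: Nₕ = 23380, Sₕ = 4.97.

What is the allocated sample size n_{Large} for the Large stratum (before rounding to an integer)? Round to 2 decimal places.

Neyman allocation: nₕ = n·NₕSₕ / Σⱼ NⱼSⱼ.
Σ NⱼSⱼ = 10994·7.94 + 16321·8.75 + 23380·4.97 = 346299.71.
n_{Large} = 1162·10994·7.94 / 346299.71 = 292.91.

292.91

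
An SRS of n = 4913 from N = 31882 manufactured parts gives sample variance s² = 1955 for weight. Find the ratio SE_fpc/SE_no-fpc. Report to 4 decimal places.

f = n/N = 4913/31882 = 0.15409949.
SE_no-fpc = √(s²/n) = 0.63081208; SE_fpc = √((1−f)s²/n) = 0.58017584.
Ratio = √(1−f) = 0.91972850.

0.9197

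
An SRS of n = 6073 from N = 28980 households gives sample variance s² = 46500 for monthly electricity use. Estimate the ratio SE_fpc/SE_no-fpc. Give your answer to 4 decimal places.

f = n/N = 6073/28980 = 0.20955832.
SE_no-fpc = √(s²/n) = 2.7670999; SE_fpc = √((1−f)s²/n) = 2.4601396.
Ratio = √(1−f) = 0.88906787.

0.8891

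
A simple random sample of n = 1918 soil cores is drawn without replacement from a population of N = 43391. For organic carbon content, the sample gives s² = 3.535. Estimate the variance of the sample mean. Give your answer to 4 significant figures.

Under SRS without replacement, Var(ȳ) = (1 − f)·s²/n with f = n/N = 1918/43391 = 0.04420271.
Var(ȳ) = (1 − 0.04420271)·3.535/1918 = 0.95579729·0.0018430657 = 0.0017615972.

0.001762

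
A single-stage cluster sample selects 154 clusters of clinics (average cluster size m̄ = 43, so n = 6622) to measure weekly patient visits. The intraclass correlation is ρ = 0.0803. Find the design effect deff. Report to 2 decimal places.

4.37

deff = 1 + (43 − 1)·0.0803 = 1 + 3.3726 = 4.3726.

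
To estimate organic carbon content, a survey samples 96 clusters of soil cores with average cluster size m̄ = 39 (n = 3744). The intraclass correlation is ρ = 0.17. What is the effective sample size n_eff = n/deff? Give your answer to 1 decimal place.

501.9

deff = 1 + (39 − 1)·0.17 = 1 + 6.46 = 7.46.
n_eff = 3744 / 7.46 = 501.9.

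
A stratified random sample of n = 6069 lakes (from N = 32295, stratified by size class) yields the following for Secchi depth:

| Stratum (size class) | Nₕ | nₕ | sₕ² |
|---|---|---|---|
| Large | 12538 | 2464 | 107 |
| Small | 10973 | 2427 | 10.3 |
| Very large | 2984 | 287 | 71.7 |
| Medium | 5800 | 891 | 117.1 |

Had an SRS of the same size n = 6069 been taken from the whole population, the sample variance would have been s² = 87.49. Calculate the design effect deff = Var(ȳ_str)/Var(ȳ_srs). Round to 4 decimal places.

Var(ȳ_str) = Σ Wₕ²(1−fₕ)sₕ²/nₕ with Wₕ = Nₕ/32295:
  Large: (12538/32295)²·(1−2464/12538)·107/2464 = 0.0052589944
  Small: (10973/32295)²·(1−2427/10973)·10.3/2427 = 3.8157959 × 10^-4
  Very large: (2984/32295)²·(1−287/2984)·71.7/287 = 0.0019277311
  Medium: (5800/32295)²·(1−891/5800)·117.1/891 = 0.0035878117
  → Var(ȳ_str) = 0.011156117.
Var(ȳ_srs) = (1 − 6069/32295)·87.49/6069 = 0.011706796.
deff = 0.011156117 / 0.011706796 = 0.9530.

0.9530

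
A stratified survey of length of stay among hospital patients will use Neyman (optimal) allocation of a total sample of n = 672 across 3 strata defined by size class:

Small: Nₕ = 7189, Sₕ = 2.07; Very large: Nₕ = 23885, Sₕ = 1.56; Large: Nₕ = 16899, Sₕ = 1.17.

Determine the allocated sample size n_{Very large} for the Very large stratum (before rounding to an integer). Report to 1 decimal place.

Neyman allocation: nₕ = n·NₕSₕ / Σⱼ NⱼSⱼ.
Σ NⱼSⱼ = 7189·2.07 + 23885·1.56 + 16899·1.17 = 71913.66.
n_{Very large} = 672·23885·1.56 / 71913.66 = 348.2.

348.2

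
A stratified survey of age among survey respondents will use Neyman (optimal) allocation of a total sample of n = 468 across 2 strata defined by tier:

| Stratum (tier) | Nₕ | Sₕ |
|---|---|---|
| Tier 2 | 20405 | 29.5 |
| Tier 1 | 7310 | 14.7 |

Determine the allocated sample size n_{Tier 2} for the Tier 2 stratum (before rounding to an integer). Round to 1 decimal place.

Neyman allocation: nₕ = n·NₕSₕ / Σⱼ NⱼSⱼ.
Σ NⱼSⱼ = 20405·29.5 + 7310·14.7 = 709404.5.
n_{Tier 2} = 468·20405·29.5 / 709404.5 = 397.1.

397.1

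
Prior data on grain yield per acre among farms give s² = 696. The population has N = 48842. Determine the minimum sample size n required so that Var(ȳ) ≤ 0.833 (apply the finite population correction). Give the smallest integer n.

822

Without fpc, n₀ = s²/D = 696/0.833 = 835.5342.
With fpc, (1 − n/N)·s²/n ≤ D requires n ≥ n₀/(1 + n₀/N) = 835.5342/(1 + 835.5342/48842) = 821.4812.
Rounding up, n = 822.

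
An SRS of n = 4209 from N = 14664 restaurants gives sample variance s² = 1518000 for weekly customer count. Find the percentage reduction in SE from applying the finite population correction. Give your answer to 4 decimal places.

f = n/N = 4209/14664 = 0.28702946.
SE_no-fpc = √(s²/n) = 18.990938; SE_fpc = √((1−f)s²/n) = 16.035489.
Ratio = √(1−f) = 0.84437583. Reduction = 100·(1 − 0.84437583) = 15.5624%.

15.5624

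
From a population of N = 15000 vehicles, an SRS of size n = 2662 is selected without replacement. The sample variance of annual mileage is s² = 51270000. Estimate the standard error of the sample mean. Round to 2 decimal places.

125.86

Under SRS without replacement, Var(ȳ) = (1 − f)·s²/n with f = n/N = 2662/15000 = 0.17746667.
Var(ȳ) = (1 − 0.17746667)·51270000/2662 = 0.82253333·19259.955 = 15841.955.
SE(ȳ) = √(15841.955) = 125.86.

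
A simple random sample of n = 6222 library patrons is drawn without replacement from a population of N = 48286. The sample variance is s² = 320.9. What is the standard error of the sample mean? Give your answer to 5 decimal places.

Under SRS without replacement, Var(ȳ) = (1 − f)·s²/n with f = n/N = 6222/48286 = 0.12885723.
Var(ȳ) = (1 − 0.12885723)·320.9/6222 = 0.87114277·0.051575056 = 0.044929238.
SE(ȳ) = √(0.044929238) = 0.21197.

0.21197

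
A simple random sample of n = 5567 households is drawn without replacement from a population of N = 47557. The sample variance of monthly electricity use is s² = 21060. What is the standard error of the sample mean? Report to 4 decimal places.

1.8276

Under SRS without replacement, Var(ȳ) = (1 − f)·s²/n with f = n/N = 5567/47557 = 0.11705953.
Var(ȳ) = (1 − 0.11705953)·21060/5567 = 0.88294047·3.783007 = 3.34017.
SE(ȳ) = √(3.34017) = 1.8276.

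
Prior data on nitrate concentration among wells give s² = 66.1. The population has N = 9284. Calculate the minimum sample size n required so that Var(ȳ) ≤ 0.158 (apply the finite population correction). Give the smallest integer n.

401

Without fpc, n₀ = s²/D = 66.1/0.158 = 418.3544.
With fpc, (1 − n/N)·s²/n ≤ D requires n ≥ n₀/(1 + n₀/N) = 418.3544/(1 + 418.3544/9284) = 400.3154.
Rounding up, n = 401.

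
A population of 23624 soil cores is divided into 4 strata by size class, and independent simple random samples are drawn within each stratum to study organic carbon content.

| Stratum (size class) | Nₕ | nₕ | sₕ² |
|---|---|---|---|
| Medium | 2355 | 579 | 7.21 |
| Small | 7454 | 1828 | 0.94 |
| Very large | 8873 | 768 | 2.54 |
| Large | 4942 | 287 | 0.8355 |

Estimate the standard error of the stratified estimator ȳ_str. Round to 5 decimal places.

Var(ȳ_str) = Σₕ Wₕ²(1 − fₕ)sₕ²/nₕ with Wₕ = Nₕ/N, N = 23624.
Medium: Wₕ = 0.09968676; term = 0.09968676²·(1 − 0.24585987)·7.21/579 = 9.3321929 × 10^-5.
Small: Wₕ = 0.31552658; term = 0.31552658²·(1 − 0.24523746)·0.94/1828 = 3.8639715 × 10^-5.
Very large: Wₕ = 0.37559262; term = 0.37559262²·(1 − 0.08655472)·2.54/768 = 4.2617614 × 10^-4.
Large: Wₕ = 0.20919404; term = 0.20919404²·(1 − 0.05807365)·0.8355/287 = 1.1999969 × 10^-4.
Sum = 6.7813747 × 10^-4.
SE = √(6.7813747 × 10^-4) = 0.02604.

0.02604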